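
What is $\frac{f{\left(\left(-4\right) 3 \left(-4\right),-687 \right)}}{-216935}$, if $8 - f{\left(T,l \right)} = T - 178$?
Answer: $- \frac{138}{216935} \approx -0.00063614$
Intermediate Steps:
$f{\left(T,l \right)} = 186 - T$ ($f{\left(T,l \right)} = 8 - \left(T - 178\right) = 8 - \left(-178 + T\right) = 186 - T$)
$\frac{f{\left(\left(-4\right) 3 \left(-4\right),-687 \right)}}{-216935} = \frac{186 - \left(-4\right) 3 \left(-4\right)}{-216935} = \left(186 - \left(-12\right) \left(-4\right)\right) \left(- \frac{1}{216935}\right) = \left(186 - 48\right) \left(- \frac{1}{216935}\right) = 138 \left(- \frac{1}{216935}\right) = - \frac{138}{216935}$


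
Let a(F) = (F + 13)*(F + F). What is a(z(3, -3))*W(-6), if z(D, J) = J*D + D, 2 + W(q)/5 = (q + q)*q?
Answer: -29400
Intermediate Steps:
W(q) = -10 + 10*q² (W(q) = -10 + 5*((q + q)*q) = -10 + 5*((2*q)*q) = -10 + 5*(2*q²) = -10 + 10*q²)
z(D, J) = D + D*J (z(D, J) = D*J + D = D + D*J)
a(F) = 2*F*(13 + F) (a(F) = (13 + F)*(2*F) = 2*F*(13 + F))
a(z(3, -3))*W(-6) = (2*(3*(1 - 3))*(13 + 3*(1 - 3)))*(-10 + 10*(-6)²) = (2*(3*(-2))*(13 + 3*(-2)))*(-10 + 10*36) = (2*(-6)*(13 - 6))*(-10 + 360) = (2*(-6)*7)*350 = -84*350 = -29400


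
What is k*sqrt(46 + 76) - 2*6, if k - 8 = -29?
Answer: -12 - 21*sqrt(122) ≈ -243.95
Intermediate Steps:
k = -21 (k = 8 - 29 = -21)
k*sqrt(46 + 76) - 2*6 = -21*sqrt(46 + 76) - 2*6 = -21*sqrt(122) - 12 = -12 - 21*sqrt(122)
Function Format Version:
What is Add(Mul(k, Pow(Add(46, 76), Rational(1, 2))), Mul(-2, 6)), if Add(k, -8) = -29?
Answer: Add(-12, Mul(-21, Pow(122, Rational(1, 2)))) ≈ -243.95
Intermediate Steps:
k = -21 (k = Add(8, -29) = -21)
Add(Mul(k, Pow(Add(46, 76), Rational(1, 2))), Mul(-2, 6)) = Add(Mul(-21, Pow(Add(46, 76), Rational(1, 2))), Mul(-2, 6)) = Add(Mul(-21, Pow(122, Rational(1, 2))), -12) = Add(-12, Mul(-21, Pow(122, Rational(1, 2))))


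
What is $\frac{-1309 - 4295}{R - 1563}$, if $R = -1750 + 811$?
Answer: $\frac{934}{417} \approx 2.2398$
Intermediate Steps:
$R = -939$
$\frac{-1309 - 4295}{R - 1563} = \frac{-1309 - 4295}{-939 - 1563} = - \frac{5604}{-2502} = \left(-5604\right) \left(- \frac{1}{2502}\right) = \frac{934}{417}$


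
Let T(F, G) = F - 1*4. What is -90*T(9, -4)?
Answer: -450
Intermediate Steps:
T(F, G) = -4 + F (T(F, G) = F - 4 = -4 + F)
-90*T(9, -4) = -90*(-4 + 9) = -90*5 = -450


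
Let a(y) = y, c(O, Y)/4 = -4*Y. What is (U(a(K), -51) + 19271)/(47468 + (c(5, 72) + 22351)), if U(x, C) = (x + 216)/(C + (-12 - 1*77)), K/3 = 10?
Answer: 1348847/4806690 ≈ 0.28062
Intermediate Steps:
K = 30 (K = 3*10 = 30)
c(O, Y) = -16*Y (c(O, Y) = 4*(-4*Y) = -16*Y)
U(x, C) = (216 + x)/(-89 + C) (U(x, C) = (216 + x)/(C + (-12 - 77)) = (216 + x)/(C - 89) = (216 + x)/(-89 + C))
(U(a(K), -51) + 19271)/(47468 + (c(5, 72) + 22351)) = ((216 + 30)/(-89 - 51) + 19271)/(47468 + (-16*72 + 22351)) = (246/(-140) + 19271)/(47468 + (-1152 + 22351)) = (-1/140*246 + 19271)/(47468 + 21199) = (-123/70 + 19271)/68667 = (1348847/70)*(1/68667) = 1348847/4806690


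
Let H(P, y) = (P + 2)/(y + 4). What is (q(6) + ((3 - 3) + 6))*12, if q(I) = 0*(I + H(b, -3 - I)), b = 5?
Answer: 72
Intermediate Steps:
H(P, y) = (2 + P)/(4 + y)
q(I) = 0 (q(I) = 0*(I + (2 + 5)/(4 + (-3 - I))) = 0*(I + 7/(1 - I)) = 0)
(q(6) + ((3 - 3) + 6))*12 = (0 + ((3 - 3) + 6))*12 = (0 + (0 + 6))*12 = (0 + 6)*12 = 6*12 = 72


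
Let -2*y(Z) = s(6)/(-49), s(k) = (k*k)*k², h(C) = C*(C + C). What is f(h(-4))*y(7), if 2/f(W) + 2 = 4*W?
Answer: 72/343 ≈ 0.20991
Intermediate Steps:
h(C) = 2*C² (h(C) = C*(2*C) = 2*C²)
s(k) = k⁴ (s(k) = k²*k² = k⁴)
f(W) = 2/(-2 + 4*W)
y(Z) = 648/49 (y(Z) = -6⁴/(2*(-49)) = -648*(-1)/49 = -½*(-1296/49) = 648/49)
f(h(-4))*y(7) = (648/49)/(-1 + 2*(2*(-4)²)) = (648/49)/(-1 + 2*(2*16)) = (648/49)/(-1 + 2*32) = (648/49)/(-1 + 64) = (648/49)/63 = (1/63)*(648/49) = 72/343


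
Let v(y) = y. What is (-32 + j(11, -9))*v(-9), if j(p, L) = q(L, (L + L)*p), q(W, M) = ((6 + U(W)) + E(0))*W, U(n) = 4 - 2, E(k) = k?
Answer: 936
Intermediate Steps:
U(n) = 2
q(W, M) = 8*W (q(W, M) = ((6 + 2) + 0)*W = (8 + 0)*W = 8*W)
j(p, L) = 8*L
(-32 + j(11, -9))*v(-9) = (-32 + 8*(-9))*(-9) = (-32 - 72)*(-9) = -104*(-9) = 936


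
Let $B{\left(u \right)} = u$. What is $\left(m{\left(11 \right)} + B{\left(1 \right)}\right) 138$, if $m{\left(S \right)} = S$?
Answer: $1656$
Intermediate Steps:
$\left(m{\left(11 \right)} + B{\left(1 \right)}\right) 138 = \left(11 + 1\right) 138 = 12 \cdot 138 = 1656$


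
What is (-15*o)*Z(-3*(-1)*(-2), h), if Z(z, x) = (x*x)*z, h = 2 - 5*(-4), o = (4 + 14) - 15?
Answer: 130680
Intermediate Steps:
o = 3 (o = 18 - 15 = 3)
h = 22 (h = 2 + 20 = 22)
Z(z, x) = z*x**2 (Z(z, x) = x**2*z = z*x**2)
(-15*o)*Z(-3*(-1)*(-2), h) = (-15*3)*((-3*(-1)*(-2))*22**2) = -45*3*(-2)*484 = -(-270)*484 = -45*(-2904) = 130680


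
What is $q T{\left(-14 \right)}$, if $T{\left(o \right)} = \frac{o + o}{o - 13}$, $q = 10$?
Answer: $\frac{280}{27} \approx 10.37$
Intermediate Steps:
$T{\left(o \right)} = \frac{2 o}{-13 + o}$
$q T{\left(-14 \right)} = 10 \cdot 2 \left(-14\right) \frac{1}{-13 - 14} = 10 \cdot 2 \left(-14\right) \frac{1}{-27} = 10 \cdot 2 \left(-14\right) \left(- \frac{1}{27}\right) = 10 \cdot \frac{28}{27} = \frac{280}{27}$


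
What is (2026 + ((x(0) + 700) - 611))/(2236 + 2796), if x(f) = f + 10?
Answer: 125/296 ≈ 0.42230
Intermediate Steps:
x(f) = 10 + f
(2026 + ((x(0) + 700) - 611))/(2236 + 2796) = (2026 + (((10 + 0) + 700) - 611))/(2236 + 2796) = (2026 + ((10 + 700) - 611))/5032 = (2026 + (710 - 611))*(1/5032) = (2026 + 99)*(1/5032) = 2125*(1/5032) = 125/296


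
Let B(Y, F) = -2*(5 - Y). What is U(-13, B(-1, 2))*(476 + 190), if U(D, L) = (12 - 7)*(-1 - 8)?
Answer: -29970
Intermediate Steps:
B(Y, F) = -10 + 2*Y
U(D, L) = -45 (U(D, L) = 5*(-9) = -45)
U(-13, B(-1, 2))*(476 + 190) = -45*(476 + 190) = -45*666 = -29970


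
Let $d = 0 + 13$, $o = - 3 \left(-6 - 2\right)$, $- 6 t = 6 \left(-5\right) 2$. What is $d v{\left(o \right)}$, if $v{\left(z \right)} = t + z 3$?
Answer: $1066$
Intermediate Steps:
$t = 10$ ($t = - \frac{6 \left(-5\right) 2}{6} = - \frac{\left(-30\right) 2}{6} = \left(- \frac{1}{6}\right) \left(-60\right) = 10$)
$o = 24$ ($o = \left(-3\right) \left(-8\right) = 24$)
$v{\left(z \right)} = 10 + 3 z$ ($v{\left(z \right)} = 10 + z 3 = 10 + 3 z$)
$d = 13$
$d v{\left(o \right)} = 13 \left(10 + 3 \cdot 24\right) = 13 \left(10 + 72\right) = 13 \cdot 82 = 1066$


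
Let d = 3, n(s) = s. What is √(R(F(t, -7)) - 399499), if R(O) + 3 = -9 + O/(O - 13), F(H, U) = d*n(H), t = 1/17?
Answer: I*√18986361418/218 ≈ 632.07*I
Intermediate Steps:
t = 1/17 ≈ 0.058824
F(H, U) = 3*H
R(O) = -12 + O/(-13 + O) (R(O) = -3 + (-9 + O/(O - 13)) = -3 + (-9 + O/(-13 + O)) = -12 + O/(-13 + O))
√(R(F(t, -7)) - 399499) = √((156 - 33/17)/(-13 + 3*(1/17)) - 399499) = √((156 - 11*3/17)/(-13 + 3/17) - 399499) = √((156 - 33/17)/(-218/17) - 399499) = √(-17/218*2619/17 - 399499) = √(-2619/218 - 399499) = √(-87093401/218) = I*√18986361418/218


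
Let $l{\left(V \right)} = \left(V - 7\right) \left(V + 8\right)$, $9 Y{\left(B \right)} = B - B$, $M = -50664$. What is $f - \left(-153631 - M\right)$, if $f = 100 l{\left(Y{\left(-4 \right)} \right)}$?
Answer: $97367$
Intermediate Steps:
$Y{\left(B \right)} = 0$ ($Y{\left(B \right)} = \frac{B - B}{9} = \frac{1}{9} \cdot 0 = 0$)
$l{\left(V \right)} = \left(-7 + V\right) \left(8 + V\right)$
$f = -5600$ ($f = 100 \left(-56 + 0 + 0^{2}\right) = 100 \left(-56 + 0 + 0\right) = 100 \left(-56\right) = -5600$)
$f - \left(-153631 - M\right) = -5600 - \left(-153631 - -50664\right) = -5600 - \left(-153631 + 50664\right) = -5600 - -102967 = -5600 + 102967 = 97367$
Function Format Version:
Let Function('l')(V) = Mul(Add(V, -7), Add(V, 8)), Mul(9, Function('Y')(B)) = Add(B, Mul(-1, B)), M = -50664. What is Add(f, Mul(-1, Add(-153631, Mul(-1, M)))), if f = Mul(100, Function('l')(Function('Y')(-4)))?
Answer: 97367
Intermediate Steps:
Function('Y')(B) = 0 (Function('Y')(B) = Mul(Rational(1, 9), Add(B, Mul(-1, B))) = Mul(Rational(1, 9), 0) = 0)
Function('l')(V) = Mul(Add(-7, V), Add(8, V))
f = -5600 (f = Mul(100, Add(-56, 0, Pow(0, 2))) = Mul(100, Add(-56, 0, 0)) = Mul(100, -56) = -5600)
Add(f, Mul(-1, Add(-153631, Mul(-1, M)))) = Add(-5600, Mul(-1, Add(-153631, Mul(-1, -50664)))) = Add(-5600, Mul(-1, Add(-153631, 50664))) = Add(-5600, Mul(-1, -102967)) = Add(-5600, 102967) = 97367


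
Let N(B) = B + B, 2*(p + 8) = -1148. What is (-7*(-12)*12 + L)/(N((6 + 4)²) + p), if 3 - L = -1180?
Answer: -2191/382 ≈ -5.7356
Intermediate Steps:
p = -582 (p = -8 + (½)*(-1148) = -8 - 574 = -582)
N(B) = 2*B
L = 1183 (L = 3 - 1*(-1180) = 3 + 1180 = 1183)
(-7*(-12)*12 + L)/(N((6 + 4)²) + p) = (-7*(-12)*12 + 1183)/(2*(6 + 4)² - 582) = (84*12 + 1183)/(2*10² - 582) = (1008 + 1183)/(2*100 - 582) = 2191/(200 - 582) = 2191/(-382) = 2191*(-1/382) = -2191/382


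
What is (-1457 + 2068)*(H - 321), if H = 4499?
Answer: 2552758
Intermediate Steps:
(-1457 + 2068)*(H - 321) = (-1457 + 2068)*(4499 - 321) = 611*4178 = 2552758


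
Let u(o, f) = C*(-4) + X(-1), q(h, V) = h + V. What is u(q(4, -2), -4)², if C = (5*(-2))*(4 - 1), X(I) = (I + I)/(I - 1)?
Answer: 14641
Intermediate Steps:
q(h, V) = V + h
X(I) = 2*I/(-1 + I) (X(I) = (2*I)/(-1 + I) = 2*I/(-1 + I))
C = -30 (C = -10*3 = -30)
u(o, f) = 121 (u(o, f) = -30*(-4) + 2*(-1)/(-1 - 1) = 120 + 2*(-1)/(-2) = 120 + 2*(-1)*(-½) = 120 + 1 = 121)
u(q(4, -2), -4)² = 121² = 14641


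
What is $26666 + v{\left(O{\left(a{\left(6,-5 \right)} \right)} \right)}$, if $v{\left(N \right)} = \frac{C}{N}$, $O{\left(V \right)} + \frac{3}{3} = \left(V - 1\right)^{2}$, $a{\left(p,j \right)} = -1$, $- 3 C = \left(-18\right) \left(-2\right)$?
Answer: $26662$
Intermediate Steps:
$C = -12$ ($C = - \frac{\left(-18\right) \left(-2\right)}{3} = \left(- \frac{1}{3}\right) 36 = -12$)
$O{\left(V \right)} = -1 + \left(-1 + V\right)^{2}$ ($O{\left(V \right)} = -1 + \left(V - 1\right)^{2} = -1 + \left(-1 + V\right)^{2}$)
$v{\left(N \right)} = - \frac{12}{N}$
$26666 + v{\left(O{\left(a{\left(6,-5 \right)} \right)} \right)} = 26666 - \frac{12}{\left(-1\right) \left(-2 - 1\right)} = 26666 - \frac{12}{\left(-1\right) \left(-3\right)} = 26666 - \frac{12}{3} = 26666 - 4 = 26662$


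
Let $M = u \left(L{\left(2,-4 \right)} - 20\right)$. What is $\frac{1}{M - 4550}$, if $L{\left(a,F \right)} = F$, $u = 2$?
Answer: $- \frac{1}{4598} \approx -0.00021749$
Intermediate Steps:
$M = -48$ ($M = 2 \left(-4 - 20\right) = 2 \left(-24\right) = -48$)
$\frac{1}{M - 4550} = \frac{1}{-48 - 4550} = \frac{1}{-4598} = - \frac{1}{4598}$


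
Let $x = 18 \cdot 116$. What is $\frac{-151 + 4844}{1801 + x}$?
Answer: $\frac{4693}{3889} \approx 1.2067$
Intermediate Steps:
$x = 2088$
$\frac{-151 + 4844}{1801 + x} = \frac{-151 + 4844}{1801 + 2088} = \frac{4693}{3889}$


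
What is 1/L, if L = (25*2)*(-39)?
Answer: -1/1950 ≈ -0.00051282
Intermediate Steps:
L = -1950 (L = 50*(-39) = -1950)
1/L = 1/(-1950) = -1/1950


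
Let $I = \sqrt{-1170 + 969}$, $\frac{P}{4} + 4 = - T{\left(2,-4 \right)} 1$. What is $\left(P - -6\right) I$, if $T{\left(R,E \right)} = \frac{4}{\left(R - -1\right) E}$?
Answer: $- \frac{26 i \sqrt{201}}{3} \approx - 122.87 i$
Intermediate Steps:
$T{\left(R,E \right)} = \frac{4}{E \left(1 + R\right)}$ ($T{\left(R,E \right)} = \frac{4}{\left(R + 1\right) E} = \frac{4}{\left(1 + R\right) E} = \frac{4}{E \left(1 + R\right)}$)
$P = - \frac{44}{3}$ ($P = -16 + 4 - \frac{4}{\left(-4\right) \left(1 + 2\right)} 1 = -16 + 4 - \frac{4 \left(-1\right)}{4 \cdot 3} \cdot 1 = -16 + 4 \left(-1\right) \left(- \frac{1}{3}\right) 1 = -16 + 4 \cdot \frac{1}{3} \cdot 1 = -16 + 4 \cdot \frac{1}{3} = -16 + \frac{4}{3} = - \frac{44}{3} \approx -14.667$)
$I = i \sqrt{201}$ ($I = \sqrt{-201} = i \sqrt{201} \approx 14.177 i$)
$\left(P - -6\right) I = \left(- \frac{44}{3} - -6\right) i \sqrt{201} = \left(- \frac{44}{3} + 6\right) i \sqrt{201} = - \frac{26 i \sqrt{201}}{3}$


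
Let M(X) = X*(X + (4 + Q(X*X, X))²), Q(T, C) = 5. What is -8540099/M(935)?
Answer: -8540099/949960 ≈ -8.9900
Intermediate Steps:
M(X) = X*(81 + X) (M(X) = X*(X + (4 + 5)²) = X*(X + 9²) = X*(X + 81) = X*(81 + X))
-8540099/M(935) = -8540099*1/(935*(81 + 935)) = -8540099/(935*1016) = -8540099/949960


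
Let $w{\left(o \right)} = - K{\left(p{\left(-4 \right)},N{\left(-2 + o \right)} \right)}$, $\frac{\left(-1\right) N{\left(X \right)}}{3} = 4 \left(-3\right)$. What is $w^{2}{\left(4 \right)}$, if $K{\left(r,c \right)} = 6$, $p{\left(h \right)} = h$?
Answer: $36$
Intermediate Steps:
$N{\left(X \right)} = 36$ ($N{\left(X \right)} = - 3 \cdot 4 \left(-3\right) = \left(-3\right) \left(-12\right) = 36$)
$w{\left(o \right)} = -6$ ($w{\left(o \right)} = \left(-1\right) 6 = -6$)
$w^{2}{\left(4 \right)} = \left(-6\right)^{2} = 36$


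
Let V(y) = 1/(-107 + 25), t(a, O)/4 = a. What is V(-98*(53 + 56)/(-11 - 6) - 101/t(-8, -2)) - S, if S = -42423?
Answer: 3478685/82 ≈ 42423.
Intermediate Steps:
t(a, O) = 4*a
V(y) = -1/82 (V(y) = 1/(-82) = -1/82)
V(-98*(53 + 56)/(-11 - 6) - 101/t(-8, -2)) - S = -1/82 - 1*(-42423) = -1/82 + 42423 = 3478685/82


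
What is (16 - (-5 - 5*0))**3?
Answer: 9261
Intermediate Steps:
(16 - (-5 - 5*0))**3 = (16 - (-5 + 0))**3 = (16 - 1*(-5))**3 = (16 + 5)**3 = 21**3 = 9261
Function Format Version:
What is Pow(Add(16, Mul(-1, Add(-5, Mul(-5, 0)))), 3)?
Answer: 9261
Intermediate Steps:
Pow(Add(16, Mul(-1, Add(-5, Mul(-5, 0)))), 3) = Pow(Add(16, Mul(-1, Add(-5, 0))), 3) = Pow(Add(16, Mul(-1, -5)), 3) = Pow(Add(16, 5), 3) = Pow(21, 3) = 9261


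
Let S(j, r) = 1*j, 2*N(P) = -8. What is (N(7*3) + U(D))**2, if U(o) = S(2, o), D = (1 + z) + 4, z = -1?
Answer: 4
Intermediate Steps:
N(P) = -4 (N(P) = (1/2)*(-8) = -4)
S(j, r) = j
D = 4 (D = (1 - 1) + 4 = 0 + 4 = 4)
U(o) = 2
(N(7*3) + U(D))**2 = (-4 + 2)**2 = (-2)**2 = 4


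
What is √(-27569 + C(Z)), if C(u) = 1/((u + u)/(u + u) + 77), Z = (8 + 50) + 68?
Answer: I*√167729718/78 ≈ 166.04*I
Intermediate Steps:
Z = 126 (Z = 58 + 68 = 126)
C(u) = 1/78 (C(u) = 1/((2*u)/((2*u)) + 77) = 1/((2*u)*(1/(2*u)) + 77) = 1/(1 + 77) = 1/78)
√(-27569 + C(Z)) = √(-27569 + 1/78) = √(-2150381/78) = I*√167729718/78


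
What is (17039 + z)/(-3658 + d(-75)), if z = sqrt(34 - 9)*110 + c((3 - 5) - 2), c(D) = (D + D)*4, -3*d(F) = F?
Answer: -17557/3633 ≈ -4.8326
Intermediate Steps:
d(F) = -F/3
c(D) = 8*D (c(D) = (2*D)*4 = 8*D)
z = 518 (z = sqrt(34 - 9)*110 + 8*((3 - 5) - 2) = sqrt(25)*110 + 8*(-2 - 2) = 5*110 + 8*(-4) = 550 - 32 = 518)
(17039 + z)/(-3658 + d(-75)) = (17039 + 518)/(-3658 - 1/3*(-75)) = 17557/(-3658 + 25) = 17557/(-3633) = 17557*(-1/3633) = -17557/3633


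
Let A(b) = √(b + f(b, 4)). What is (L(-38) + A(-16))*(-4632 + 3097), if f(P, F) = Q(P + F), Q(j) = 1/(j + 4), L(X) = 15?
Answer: -23025 - 1535*I*√258/4 ≈ -23025.0 - 6163.9*I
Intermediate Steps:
Q(j) = 1/(4 + j)
f(P, F) = 1/(4 + F + P) (f(P, F) = 1/(4 + (P + F)) = 1/(4 + (F + P)) = 1/(4 + F + P))
A(b) = √(b + 1/(8 + b)) (A(b) = √(b + 1/(4 + 4 + b)) = √(b + 1/(8 + b)))
(L(-38) + A(-16))*(-4632 + 3097) = (15 + √((1 - 16*(8 - 16))/(8 - 16)))*(-4632 + 3097) = (15 + √((1 - 16*(-8))/(-8)))*(-1535) = (15 + √(-(1 + 128)/8))*(-1535) = (15 + √(-⅛*129))*(-1535) = (15 + √(-129/8))*(-1535) = (15 + I*√258/4)*(-1535) = -23025 - 1535*I*√258/4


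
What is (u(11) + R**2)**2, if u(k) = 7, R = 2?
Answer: 121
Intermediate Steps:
(u(11) + R**2)**2 = (7 + 2**2)**2 = (7 + 4)**2 = 11**2 = 121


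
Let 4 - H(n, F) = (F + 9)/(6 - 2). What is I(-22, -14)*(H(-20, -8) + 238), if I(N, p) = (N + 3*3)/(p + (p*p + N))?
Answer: -12571/640 ≈ -19.642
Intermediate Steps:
H(n, F) = 7/4 - F/4 (H(n, F) = 4 - (F + 9)/(6 - 2) = 4 - (9 + F)/4 = 4 - (9/4 + F/4) = 4 + (-9/4 - F/4) = 7/4 - F/4)
I(N, p) = (9 + N)/(N + p + p**2) (I(N, p) = (N + 9)/(p + (p**2 + N)) = (9 + N)/(p + (N + p**2)) = (9 + N)/(N + p + p**2))
I(-22, -14)*(H(-20, -8) + 238) = ((9 - 22)/(-22 - 14 + (-14)**2))*((7/4 - 1/4*(-8)) + 238) = (-13/(-22 - 14 + 196))*((7/4 + 2) + 238) = (-13/160)*(15/4 + 238) = ((1/160)*(-13))*(967/4) = -13/160*967/4 = -12571/640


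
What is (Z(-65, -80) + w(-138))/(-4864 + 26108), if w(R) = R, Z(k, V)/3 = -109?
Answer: -465/21244 ≈ -0.021889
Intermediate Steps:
Z(k, V) = -327 (Z(k, V) = 3*(-109) = -327)
(Z(-65, -80) + w(-138))/(-4864 + 26108) = (-327 - 138)/(-4864 + 26108) = -465/21244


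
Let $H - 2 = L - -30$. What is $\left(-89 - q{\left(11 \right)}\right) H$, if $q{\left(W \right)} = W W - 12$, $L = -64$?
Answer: $6336$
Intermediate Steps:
$H = -32$ ($H = 2 - 34 = -32$)
$q{\left(W \right)} = -12 + W^{2}$ ($q{\left(W \right)} = W^{2} - 12 = -12 + W^{2}$)
$\left(-89 - q{\left(11 \right)}\right) H = \left(-89 - \left(-12 + 11^{2}\right)\right) \left(-32\right) = \left(-89 - \left(-12 + 121\right)\right) \left(-32\right) = \left(-89 - 109\right) \left(-32\right) = \left(-198\right) \left(-32\right) = 6336$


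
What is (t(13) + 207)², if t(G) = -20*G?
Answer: 2809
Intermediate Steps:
(t(13) + 207)² = (-20*13 + 207)² = (-260 + 207)² = (-53)² = 2809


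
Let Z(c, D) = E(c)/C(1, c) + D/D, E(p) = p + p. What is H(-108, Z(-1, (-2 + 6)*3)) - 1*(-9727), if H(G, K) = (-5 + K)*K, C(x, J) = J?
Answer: 9721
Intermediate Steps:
E(p) = 2*p
Z(c, D) = 3 (Z(c, D) = (2*c)/c + D/D = 2 + 1 = 3)
H(G, K) = K*(-5 + K)
H(-108, Z(-1, (-2 + 6)*3)) - 1*(-9727) = 3*(-5 + 3) - 1*(-9727) = 3*(-2) + 9727 = -6 + 9727 = 9721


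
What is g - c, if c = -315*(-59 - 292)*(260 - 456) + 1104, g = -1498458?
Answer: 20171178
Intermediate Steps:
c = -21669636 (c = -(-110565)*(-196) + 1104 = -315*68796 + 1104 = -21670740 + 1104 = -21669636)
g - c = -1498458 - 1*(-21669636) = -1498458 + 21669636 = 20171178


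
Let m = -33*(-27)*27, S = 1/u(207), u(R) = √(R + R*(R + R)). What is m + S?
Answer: 24057 + √9545/28635 ≈ 24057.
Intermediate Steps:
u(R) = √(R + 2*R²) (u(R) = √(R + R*(2*R)) = √(R + 2*R²))
S = √9545/28635 (S = 1/(√(207*(1 + 2*207))) = 1/(√(207*(1 + 414))) = 1/(√(207*415)) = 1/(√85905) = 1/(3*√9545) = √9545/28635 ≈ 0.0034119)
m = 24057 (m = 891*27 = 24057)
m + S = 24057 + √9545/28635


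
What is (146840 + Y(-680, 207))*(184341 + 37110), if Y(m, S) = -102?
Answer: 32495276838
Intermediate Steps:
(146840 + Y(-680, 207))*(184341 + 37110) = (146840 - 102)*(184341 + 37110) = 146738*221451 = 32495276838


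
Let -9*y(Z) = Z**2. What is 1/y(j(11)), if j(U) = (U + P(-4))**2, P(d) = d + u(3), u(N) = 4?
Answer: -9/14641 ≈ -0.00061471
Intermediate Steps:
P(d) = 4 + d (P(d) = d + 4 = 4 + d)
j(U) = U**2 (j(U) = (U + (4 - 4))**2 = (U + 0)**2 = U**2)
y(Z) = -Z**2/9
1/y(j(11)) = 1/(-(11**2)**2/9) = 1/(-1/9*121**2) = 1/(-1/9*14641) = 1/(-14641/9) = -9/14641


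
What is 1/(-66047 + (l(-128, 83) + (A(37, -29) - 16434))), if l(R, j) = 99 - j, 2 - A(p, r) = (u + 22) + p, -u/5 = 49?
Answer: -1/82277 ≈ -1.2154e-5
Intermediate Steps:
u = -245 (u = -5*49 = -245)
A(p, r) = 225 - p (A(p, r) = 2 - ((-245 + 22) + p) = 2 - (-223 + p) = 2 + (223 - p) = 225 - p)
1/(-66047 + (l(-128, 83) + (A(37, -29) - 16434))) = 1/(-66047 + ((99 - 1*83) + ((225 - 1*37) - 16434))) = 1/(-66047 + ((99 - 83) + ((225 - 37) - 16434))) = 1/(-66047 + (16 + (188 - 16434))) = 1/(-66047 + (16 - 16246)) = 1/(-66047 - 16230) = 1/(-82277) = -1/82277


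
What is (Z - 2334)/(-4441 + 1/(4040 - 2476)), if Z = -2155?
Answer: 7020796/6945723 ≈ 1.0108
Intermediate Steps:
(Z - 2334)/(-4441 + 1/(4040 - 2476)) = (-2155 - 2334)/(-4441 + 1/(4040 - 2476)) = -4489/(-4441 + 1/1564) = -4489/(-6945723/1564) = -4489*(-1564/6945723) = 7020796/6945723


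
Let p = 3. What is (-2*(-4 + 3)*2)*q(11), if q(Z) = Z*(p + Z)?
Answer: 616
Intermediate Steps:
q(Z) = Z*(3 + Z)
(-2*(-4 + 3)*2)*q(11) = (-2*(-4 + 3)*2)*(11*(3 + 11)) = (-(-2)*2)*(11*14) = -2*(-2)*154 = 4*154 = 616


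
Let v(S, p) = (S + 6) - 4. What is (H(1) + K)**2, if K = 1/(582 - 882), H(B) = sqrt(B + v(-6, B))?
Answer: (1 - 300*I*sqrt(3))**2/90000 ≈ -3.0 - 0.011547*I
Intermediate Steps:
v(S, p) = 2 + S (v(S, p) = (6 + S) - 4 = 2 + S)
H(B) = sqrt(-4 + B) (H(B) = sqrt(B + (2 - 6)) = sqrt(B - 4) = sqrt(-4 + B))
K = -1/300 (K = 1/(-300) = -1/300 ≈ -0.0033333)
(H(1) + K)**2 = (sqrt(-4 + 1) - 1/300)**2 = (sqrt(-3) - 1/300)**2 = (I*sqrt(3) - 1/300)**2 = (-1/300 + I*sqrt(3))**2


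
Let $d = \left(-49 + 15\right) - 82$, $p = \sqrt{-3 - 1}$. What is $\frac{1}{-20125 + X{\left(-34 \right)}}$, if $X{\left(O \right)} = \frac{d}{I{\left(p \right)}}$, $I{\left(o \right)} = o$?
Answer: $- \frac{20125}{405018989} - \frac{58 i}{405018989} \approx -4.9689 \cdot 10^{-5} - 1.432 \cdot 10^{-7} i$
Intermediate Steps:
$p = 2 i$ ($p = \sqrt{-4} = 2 i \approx 2.0 i$)
$d = -116$ ($d = -34 - 82 = -116$)
$X{\left(O \right)} = 58 i$ ($X{\left(O \right)} = - \frac{116}{2 i} = - 116 \left(- \frac{i}{2}\right) = 58 i$)
$\frac{1}{-20125 + X{\left(-34 \right)}} = \frac{1}{-20125 + 58 i} = \frac{-20125 - 58 i}{405018989}$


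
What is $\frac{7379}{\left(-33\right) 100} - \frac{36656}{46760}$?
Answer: $- \frac{11650171}{3857700} \approx -3.02$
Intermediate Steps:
$\frac{7379}{\left(-33\right) 100} - \frac{36656}{46760} = \frac{7379}{-3300} - \frac{4582}{5845} = 7379 \left(- \frac{1}{3300}\right) - \frac{4582}{5845} = - \frac{7379}{3300} - \frac{4582}{5845} = - \frac{11650171}{3857700}$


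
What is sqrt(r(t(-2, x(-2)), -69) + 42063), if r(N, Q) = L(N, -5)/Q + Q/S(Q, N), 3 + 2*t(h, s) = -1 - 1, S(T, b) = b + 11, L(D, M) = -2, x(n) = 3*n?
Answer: sqrt(57864572103)/1173 ≈ 205.07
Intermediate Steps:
S(T, b) = 11 + b
t(h, s) = -5/2 (t(h, s) = -3/2 + (-1 - 1)/2 = -3/2 + (1/2)*(-2) = -3/2 - 1 = -5/2)
r(N, Q) = -2/Q + Q/(11 + N)
sqrt(r(t(-2, x(-2)), -69) + 42063) = sqrt((-22 + (-69)**2 - 2*(-5/2))/((-69)*(11 - 5/2)) + 42063) = sqrt(-(-22 + 4761 + 5)/(69*17/2) + 42063) = sqrt(-1/69*2/17*4744 + 42063) = sqrt(-9488/1173 + 42063) = sqrt(49330411/1173) = sqrt(57864572103)/1173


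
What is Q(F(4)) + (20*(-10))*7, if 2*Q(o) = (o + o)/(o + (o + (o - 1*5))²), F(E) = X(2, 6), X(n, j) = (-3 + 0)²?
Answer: -249191/178 ≈ -1399.9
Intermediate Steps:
X(n, j) = 9 (X(n, j) = (-3)² = 9)
F(E) = 9
Q(o) = o/(o + (-5 + 2*o)²) (Q(o) = ((o + o)/(o + (o + (o - 1*5))²))/2 = ((2*o)/(o + (o + (o - 5))²))/2 = ((2*o)/(o + (o + (-5 + o))²))/2 = ((2*o)/(o + (-5 + 2*o)²))/2 = (2*o/(o + (-5 + 2*o)²))/2 = o/(o + (-5 + 2*o)²))
Q(F(4)) + (20*(-10))*7 = 9/(9 + (-5 + 2*9)²) + (20*(-10))*7 = 9/(9 + (-5 + 18)²) - 200*7 = 9/(9 + 13²) - 1400 = 9/(9 + 169) - 1400 = 9/178 - 1400 = -249191/178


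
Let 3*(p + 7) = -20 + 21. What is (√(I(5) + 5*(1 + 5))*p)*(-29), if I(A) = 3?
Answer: 580*√33/3 ≈ 1110.6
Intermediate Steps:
p = -20/3 (p = -7 + (-20 + 21)/3 = -7 + (⅓)*1 = -7 + ⅓ = -20/3 ≈ -6.6667)
(√(I(5) + 5*(1 + 5))*p)*(-29) = (√(3 + 5*(1 + 5))*(-20/3))*(-29) = (√(3 + 5*6)*(-20/3))*(-29) = (√(3 + 30)*(-20/3))*(-29) = (√33*(-20/3))*(-29) = -20*√33/3*(-29) = 580*√33/3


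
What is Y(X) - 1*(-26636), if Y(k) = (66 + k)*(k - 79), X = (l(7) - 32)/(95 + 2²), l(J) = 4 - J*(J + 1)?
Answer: 23341354/1089 ≈ 21434.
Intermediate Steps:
l(J) = 4 - J*(1 + J)
X = -28/33 (X = ((4 - 1*7 - 1*7²) - 32)/(95 + 2²) = ((4 - 7 - 1*49) - 32)/(95 + 4) = ((4 - 7 - 49) - 32)/99 = (-52 - 32)*(1/99) = -84*1/99 = -28/33 ≈ -0.84848)
Y(k) = (-79 + k)*(66 + k) (Y(k) = (66 + k)*(-79 + k) = (-79 + k)*(66 + k))
Y(X) - 1*(-26636) = (-5214 + (-28/33)² - 13*(-28/33)) - 1*(-26636) = (-5214 + 784/1089 + 364/33) + 26636 = -5665250/1089 + 26636 = 23341354/1089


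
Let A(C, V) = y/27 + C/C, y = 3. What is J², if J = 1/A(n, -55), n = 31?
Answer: 81/100 ≈ 0.81000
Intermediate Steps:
A(C, V) = 10/9 (A(C, V) = 3/27 + C/C = 3*(1/27) + 1 = ⅑ + 1 = 10/9)
J = 9/10 (J = 1/(10/9) = 9/10 ≈ 0.90000)
J² = (9/10)² = 81/100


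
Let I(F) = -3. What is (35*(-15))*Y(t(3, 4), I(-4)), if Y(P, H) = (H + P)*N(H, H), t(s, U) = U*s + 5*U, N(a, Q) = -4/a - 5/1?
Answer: 55825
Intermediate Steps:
N(a, Q) = -5 - 4/a (N(a, Q) = -4/a - 5*1 = -4/a - 5 = -5 - 4/a)
t(s, U) = 5*U + U*s
Y(P, H) = (-5 - 4/H)*(H + P) (Y(P, H) = (H + P)*(-5 - 4/H) = (-5 - 4/H)*(H + P))
(35*(-15))*Y(t(3, 4), I(-4)) = (35*(-15))*(-1*(4 + 5*(-3))*(-3 + 4*(5 + 3))/(-3)) = -(-525)*(-1)*(4 - 15)*(-3 + 4*8)/3 = -(-525)*(-1)*(-11)*(-3 + 32)/3 = -(-525)*(-1)*(-11)*29/3 = -525*(-319/3) = 55825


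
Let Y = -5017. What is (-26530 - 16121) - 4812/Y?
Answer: -213975255/5017 ≈ -42650.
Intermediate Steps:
(-26530 - 16121) - 4812/Y = (-26530 - 16121) - 4812/(-5017) = -42651 - 4812*(-1/5017) = -42651 + 4812/5017 = -213975255/5017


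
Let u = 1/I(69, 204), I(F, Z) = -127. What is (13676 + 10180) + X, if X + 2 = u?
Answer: 3029457/127 ≈ 23854.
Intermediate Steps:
u = -1/127 (u = 1/(-127) = -1/127 ≈ -0.0078740)
X = -255/127 (X = -2 - 1/127 = -255/127 ≈ -2.0079)
(13676 + 10180) + X = (13676 + 10180) - 255/127 = 23856 - 255/127 = 3029457/127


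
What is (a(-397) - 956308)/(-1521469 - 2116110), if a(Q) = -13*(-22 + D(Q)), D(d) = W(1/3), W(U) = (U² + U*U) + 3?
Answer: 8604575/32738211 ≈ 0.26283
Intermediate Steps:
W(U) = 3 + 2*U² (W(U) = (U² + U²) + 3 = 2*U² + 3 = 3 + 2*U²)
D(d) = 29/9 (D(d) = 3 + 2*(1/3)² = 3 + 2*(⅓)² = 3 + 2*(⅑) = 3 + 2/9 = 29/9)
a(Q) = 2197/9 (a(Q) = -13*(-22 + 29/9) = -13*(-169/9) = 2197/9)
(a(-397) - 956308)/(-1521469 - 2116110) = (2197/9 - 956308)/(-1521469 - 2116110) = -8604575/9/(-3637579) = -8604575/9*(-1/3637579) = 8604575/32738211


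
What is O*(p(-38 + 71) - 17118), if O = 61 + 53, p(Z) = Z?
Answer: -1947690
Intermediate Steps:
O = 114
O*(p(-38 + 71) - 17118) = 114*((-38 + 71) - 17118) = 114*(33 - 17118) = 114*(-17085) = -1947690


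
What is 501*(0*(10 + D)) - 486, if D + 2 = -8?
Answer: -486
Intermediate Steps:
D = -10 (D = -2 - 8 = -10)
501*(0*(10 + D)) - 486 = 501*(0*(10 - 10)) - 486 = 501*(0*0) - 486 = 501*0 - 486 = 0 - 486 = -486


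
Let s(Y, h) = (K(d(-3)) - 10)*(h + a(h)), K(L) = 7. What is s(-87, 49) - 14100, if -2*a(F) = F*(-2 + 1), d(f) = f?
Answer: -28641/2 ≈ -14321.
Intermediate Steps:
a(F) = F/2 (a(F) = -F*(-2 + 1)/2 = -F*(-1)/2 = -(-1)*F/2 = F/2)
s(Y, h) = -9*h/2 (s(Y, h) = (7 - 10)*(h + h/2) = -9*h/2)
s(-87, 49) - 14100 = -9/2*49 - 14100 = -441/2 - 14100 = -28641/2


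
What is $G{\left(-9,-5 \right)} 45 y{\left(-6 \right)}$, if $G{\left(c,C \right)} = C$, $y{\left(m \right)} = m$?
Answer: $1350$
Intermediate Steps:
$G{\left(-9,-5 \right)} 45 y{\left(-6 \right)} = \left(-5\right) 45 \left(-6\right) = \left(-225\right) \left(-6\right) = 1350$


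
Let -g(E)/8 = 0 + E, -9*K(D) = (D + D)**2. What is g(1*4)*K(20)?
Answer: 51200/9 ≈ 5688.9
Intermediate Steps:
K(D) = -4*D**2/9 (K(D) = -(D + D)**2/9 = -4*D**2/9)
g(E) = -8*E (g(E) = -8*(0 + E) = -8*E)
g(1*4)*K(20) = (-8*4)*(-4/9*20**2) = (-8*4)*(-4/9*400) = -32*(-1600/9) = 51200/9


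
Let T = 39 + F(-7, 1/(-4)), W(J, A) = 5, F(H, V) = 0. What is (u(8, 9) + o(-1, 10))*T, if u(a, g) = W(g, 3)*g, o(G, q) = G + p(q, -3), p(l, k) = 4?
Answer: 1872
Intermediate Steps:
o(G, q) = 4 + G (o(G, q) = G + 4 = 4 + G)
u(a, g) = 5*g
T = 39 (T = 39 + 0 = 39)
(u(8, 9) + o(-1, 10))*T = (5*9 + (4 - 1))*39 = (45 + 3)*39 = 48*39 = 1872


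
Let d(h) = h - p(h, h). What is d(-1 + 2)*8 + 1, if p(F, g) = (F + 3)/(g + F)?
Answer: -7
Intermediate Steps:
p(F, g) = (3 + F)/(F + g)
d(h) = h - (3 + h)/(2*h) (d(h) = h - (3 + h)/(h + h) = h - (3 + h)/(2*h))
d(-1 + 2)*8 + 1 = (-½ + (-1 + 2) - 3/(2*(-1 + 2)))*8 + 1 = (-½ + 1 - 3/2/1)*8 + 1 = (-½ + 1 - 3/2*1)*8 + 1 = (-½ + 1 - 3/2)*8 + 1 = -1*8 + 1 = -8 + 1 = -7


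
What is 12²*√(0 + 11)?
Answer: 144*√11 ≈ 477.59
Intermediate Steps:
12²*√(0 + 11) = 144*√11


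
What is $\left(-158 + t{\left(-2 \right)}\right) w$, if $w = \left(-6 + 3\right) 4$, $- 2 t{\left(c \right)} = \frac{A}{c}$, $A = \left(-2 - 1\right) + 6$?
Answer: $1887$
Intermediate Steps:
$A = 3$ ($A = -3 + 6 = 3$)
$t{\left(c \right)} = - \frac{3}{2 c}$ ($t{\left(c \right)} = - \frac{3 \frac{1}{c}}{2} = - \frac{3}{2 c}$)
$w = -12$ ($w = \left(-3\right) 4 = -12$)
$\left(-158 + t{\left(-2 \right)}\right) w = \left(-158 - \frac{3}{2 \left(-2\right)}\right) \left(-12\right) = \left(-158 - - \frac{3}{4}\right) \left(-12\right) = \left(-158 + \frac{3}{4}\right) \left(-12\right) = \left(- \frac{629}{4}\right) \left(-12\right) = 1887$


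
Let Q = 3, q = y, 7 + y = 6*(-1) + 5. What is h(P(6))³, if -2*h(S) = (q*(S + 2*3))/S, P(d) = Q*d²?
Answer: 54872/729 ≈ 75.270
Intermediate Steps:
y = -8 (y = -7 + (6*(-1) + 5) = -7 + (-6 + 5) = -7 - 1 = -8)
q = -8
P(d) = 3*d²
h(S) = -(-48 - 8*S)/(2*S) (h(S) = -(-8*(S + 2*3))/(2*S) = -(-8*(S + 6))/(2*S) = -(-8*(6 + S))/(2*S) = -(-48 - 8*S)/(2*S))
h(P(6))³ = (4 + 24/((3*6²)))³ = (4 + 24/((3*36)))³ = (4 + 24/108)³ = (4 + 24*(1/108))³ = (4 + 2/9)³ = (38/9)³ = 54872/729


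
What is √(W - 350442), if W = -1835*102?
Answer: 2*I*√134403 ≈ 733.22*I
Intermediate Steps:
W = -187170
√(W - 350442) = √(-187170 - 350442) = √(-537612) = 2*I*√134403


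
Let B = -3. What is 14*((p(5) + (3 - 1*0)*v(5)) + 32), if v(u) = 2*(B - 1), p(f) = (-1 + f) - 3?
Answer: 126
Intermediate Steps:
p(f) = -4 + f
v(u) = -8 (v(u) = 2*(-3 - 1) = 2*(-4) = -8)
14*((p(5) + (3 - 1*0)*v(5)) + 32) = 14*(((-4 + 5) + (3 - 1*0)*(-8)) + 32) = 14*((1 + (3 + 0)*(-8)) + 32) = 14*((1 + 3*(-8)) + 32) = 14*((1 - 24) + 32) = 14*(-23 + 32) = 14*9 = 126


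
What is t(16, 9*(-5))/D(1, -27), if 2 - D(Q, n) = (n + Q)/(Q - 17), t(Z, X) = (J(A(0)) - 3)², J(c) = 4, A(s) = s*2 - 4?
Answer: 8/3 ≈ 2.6667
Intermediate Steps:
A(s) = -4 + 2*s (A(s) = 2*s - 4 = -4 + 2*s)
t(Z, X) = 1 (t(Z, X) = (4 - 3)² = 1² = 1)
D(Q, n) = 2 - (Q + n)/(-17 + Q) (D(Q, n) = 2 - (n + Q)/(Q - 17) = 2 - (Q + n)/(-17 + Q))
t(16, 9*(-5))/D(1, -27) = 1/((-34 + 1 - 1*(-27))/(-17 + 1)) = 1/((-34 + 1 + 27)/(-16)) = 1/(-1/16*(-6)) = 1/(3/8) = 1*(8/3) = 8/3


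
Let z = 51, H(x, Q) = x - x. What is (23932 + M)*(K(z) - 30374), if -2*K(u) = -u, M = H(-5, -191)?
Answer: -726300302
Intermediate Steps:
H(x, Q) = 0
M = 0
K(u) = u/2 (K(u) = -(-1)*u/2 = u/2)
(23932 + M)*(K(z) - 30374) = (23932 + 0)*((½)*51 - 30374) = 23932*(51/2 - 30374) = 23932*(-60697/2) = -726300302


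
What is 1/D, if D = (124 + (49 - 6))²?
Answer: 1/27889 ≈ 3.5856e-5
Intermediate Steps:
D = 27889 (D = (124 + 43)² = 167² = 27889)
1/D = 1/27889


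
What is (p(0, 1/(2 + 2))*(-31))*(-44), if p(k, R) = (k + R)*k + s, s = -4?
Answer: -5456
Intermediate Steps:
p(k, R) = -4 + k*(R + k) (p(k, R) = (k + R)*k - 4 = (R + k)*k - 4 = k*(R + k) - 4 = -4 + k*(R + k))
(p(0, 1/(2 + 2))*(-31))*(-44) = ((-4 + 0**2 + 0/(2 + 2))*(-31))*(-44) = ((-4 + 0 + 0/4)*(-31))*(-44) = ((-4 + 0 + (1/4)*0)*(-31))*(-44) = ((-4 + 0 + 0)*(-31))*(-44) = -4*(-31)*(-44) = 124*(-44) = -5456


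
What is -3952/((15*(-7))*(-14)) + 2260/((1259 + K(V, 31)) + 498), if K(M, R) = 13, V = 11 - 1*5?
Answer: -61214/43365 ≈ -1.4116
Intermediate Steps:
V = 6 (V = 11 - 5 = 6)
-3952/((15*(-7))*(-14)) + 2260/((1259 + K(V, 31)) + 498) = -3952/((15*(-7))*(-14)) + 2260/((1259 + 13) + 498) = -3952/((-105*(-14))) + 2260/(1272 + 498) = -3952/1470 + 2260/1770 = -3952*1/1470 + 2260*(1/1770) = -1976/735 + 226/177 = -61214/43365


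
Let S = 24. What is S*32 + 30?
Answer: 798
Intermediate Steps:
S*32 + 30 = 24*32 + 30 = 768 + 30 = 798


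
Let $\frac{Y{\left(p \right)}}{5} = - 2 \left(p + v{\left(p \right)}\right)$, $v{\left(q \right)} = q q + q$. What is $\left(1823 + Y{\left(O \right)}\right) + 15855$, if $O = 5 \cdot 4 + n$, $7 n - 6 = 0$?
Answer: $\frac{632622}{49} \approx 12911.0$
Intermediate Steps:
$n = \frac{6}{7}$ ($n = \frac{6}{7} + \frac{1}{7} \cdot 0 = \frac{6}{7} + 0 = \frac{6}{7} \approx 0.85714$)
$v{\left(q \right)} = q + q^{2}$ ($v{\left(q \right)} = q^{2} + q = q + q^{2}$)
$O = \frac{146}{7}$ ($O = 5 \cdot 4 + \frac{6}{7} = 20 + \frac{6}{7} = \frac{146}{7} \approx 20.857$)
$Y{\left(p \right)} = - 10 p - 10 p \left(1 + p\right)$ ($Y{\left(p \right)} = 5 \left(- 2 \left(p + p \left(1 + p\right)\right)\right) = 5 \left(- 2 p - 2 p \left(1 + p\right)\right) = - 10 p - 10 p \left(1 + p\right)$)
$\left(1823 + Y{\left(O \right)}\right) + 15855 = \left(1823 + 10 \cdot \frac{146}{7} \left(-2 - \frac{146}{7}\right)\right) + 15855 = \left(1823 + 10 \cdot \frac{146}{7} \left(- \frac{160}{7}\right)\right) + 15855 = \left(1823 - \frac{233600}{49}\right) + 15855 = - \frac{144273}{49} + 15855 = \frac{632622}{49}$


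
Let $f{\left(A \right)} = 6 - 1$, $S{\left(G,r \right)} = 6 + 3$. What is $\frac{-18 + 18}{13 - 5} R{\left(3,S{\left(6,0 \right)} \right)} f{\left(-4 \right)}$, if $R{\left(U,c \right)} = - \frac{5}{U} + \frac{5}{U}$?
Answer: $0$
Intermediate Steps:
$S{\left(G,r \right)} = 9$
$R{\left(U,c \right)} = 0$
$f{\left(A \right)} = 5$ ($f{\left(A \right)} = 6 - 1 = 5$)
$\frac{-18 + 18}{13 - 5} R{\left(3,S{\left(6,0 \right)} \right)} f{\left(-4 \right)} = \frac{-18 + 18}{13 - 5} \cdot 0 \cdot 5 = \frac{0}{8} \cdot 0 \cdot 5 = 0 \cdot \frac{1}{8} \cdot 0 \cdot 5 = 0 \cdot 0 \cdot 5 = 0 \cdot 5 = 0$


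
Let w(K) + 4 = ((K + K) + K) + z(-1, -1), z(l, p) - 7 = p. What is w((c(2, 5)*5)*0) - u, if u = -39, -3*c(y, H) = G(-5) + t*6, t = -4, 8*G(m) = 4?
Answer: 41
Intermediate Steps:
G(m) = ½ (G(m) = (⅛)*4 = ½)
z(l, p) = 7 + p
c(y, H) = 47/6 (c(y, H) = -(½ - 4*6)/3 = -(½ - 24)/3 = -⅓*(-47/2) = 47/6)
w(K) = 2 + 3*K (w(K) = -4 + (((K + K) + K) + (7 - 1)) = -4 + ((2*K + K) + 6) = -4 + (3*K + 6) = -4 + (6 + 3*K) = 2 + 3*K)
w((c(2, 5)*5)*0) - u = (2 + 3*(((47/6)*5)*0)) - 1*(-39) = (2 + 3*((235/6)*0)) + 39 = (2 + 3*0) + 39 = (2 + 0) + 39 = 2 + 39 = 41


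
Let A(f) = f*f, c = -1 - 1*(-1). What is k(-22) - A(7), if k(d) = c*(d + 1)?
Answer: -49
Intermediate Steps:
c = 0 (c = -1 + 1 = 0)
k(d) = 0 (k(d) = 0*(d + 1) = 0*(1 + d) = 0)
A(f) = f²
k(-22) - A(7) = 0 - 1*7² = 0 - 1*49 = 0 - 49 = -49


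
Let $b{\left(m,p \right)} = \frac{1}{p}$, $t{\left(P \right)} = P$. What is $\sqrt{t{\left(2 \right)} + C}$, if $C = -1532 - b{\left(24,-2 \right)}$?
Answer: $\frac{i \sqrt{6118}}{2} \approx 39.109 i$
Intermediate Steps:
$C = - \frac{3063}{2}$ ($C = -1532 - \frac{1}{-2} = -1532 - - \frac{1}{2} = -1532 + \frac{1}{2} = - \frac{3063}{2} \approx -1531.5$)
$\sqrt{t{\left(2 \right)} + C} = \sqrt{2 - \frac{3063}{2}} = \sqrt{- \frac{3059}{2}} = \frac{i \sqrt{6118}}{2}$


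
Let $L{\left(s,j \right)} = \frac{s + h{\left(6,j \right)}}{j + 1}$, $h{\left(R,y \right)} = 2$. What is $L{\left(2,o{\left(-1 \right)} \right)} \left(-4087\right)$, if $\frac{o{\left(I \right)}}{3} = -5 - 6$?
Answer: $\frac{4087}{8} \approx 510.88$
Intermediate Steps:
$o{\left(I \right)} = -33$ ($o{\left(I \right)} = 3 \left(-5 - 6\right) = 3 \left(-11\right) = -33$)
$L{\left(s,j \right)} = \frac{2 + s}{1 + j}$ ($L{\left(s,j \right)} = \frac{s + 2}{j + 1} = \frac{2 + s}{1 + j}$)
$L{\left(2,o{\left(-1 \right)} \right)} \left(-4087\right) = \frac{2 + 2}{1 - 33} \left(-4087\right) = \frac{1}{-32} \cdot 4 \left(-4087\right) = \left(- \frac{1}{32}\right) 4 \left(-4087\right) = \left(- \frac{1}{8}\right) \left(-4087\right) = \frac{4087}{8}$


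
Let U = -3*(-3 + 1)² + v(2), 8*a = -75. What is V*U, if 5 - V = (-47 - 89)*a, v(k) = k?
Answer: 12700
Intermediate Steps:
a = -75/8 (a = (⅛)*(-75) = -75/8 ≈ -9.3750)
V = -1270 (V = 5 - (-47 - 89)*(-75)/8 = 5 - (-136)*(-75)/8 = 5 - 1*1275 = 5 - 1275 = -1270)
U = -10 (U = -3*(-3 + 1)² + 2 = -3*(-2)² + 2 = -3*4 + 2 = -12 + 2 = -10)
V*U = -1270*(-10) = 12700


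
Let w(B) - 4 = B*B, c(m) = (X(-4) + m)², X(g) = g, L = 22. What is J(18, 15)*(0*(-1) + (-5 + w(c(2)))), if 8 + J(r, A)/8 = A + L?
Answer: 3480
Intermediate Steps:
J(r, A) = 112 + 8*A (J(r, A) = -64 + 8*(A + 22) = -64 + 8*(22 + A) = -64 + (176 + 8*A) = 112 + 8*A)
c(m) = (-4 + m)²
w(B) = 4 + B² (w(B) = 4 + B*B = 4 + B²)
J(18, 15)*(0*(-1) + (-5 + w(c(2)))) = (112 + 8*15)*(0*(-1) + (-5 + (4 + ((-4 + 2)²)²))) = (112 + 120)*(0 + (-5 + (4 + ((-2)²)²))) = 232*(0 + (-5 + (4 + 4²))) = 232*(0 + (-5 + (4 + 16))) = 232*(0 + (-5 + 20)) = 232*(0 + 15) = 232*15 = 3480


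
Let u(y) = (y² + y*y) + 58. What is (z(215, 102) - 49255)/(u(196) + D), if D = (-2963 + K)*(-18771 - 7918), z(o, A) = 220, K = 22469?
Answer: 16345/173506248 ≈ 9.4204e-5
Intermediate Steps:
u(y) = 58 + 2*y² (u(y) = (y² + y²) + 58 = 2*y² + 58 = 58 + 2*y²)
D = -520595634 (D = (-2963 + 22469)*(-18771 - 7918) = 19506*(-26689) = -520595634)
(z(215, 102) - 49255)/(u(196) + D) = (220 - 49255)/((58 + 2*196²) - 520595634) = -49035/((58 + 2*38416) - 520595634) = -49035/((58 + 76832) - 520595634) = -49035/(76890 - 520595634) = -49035/(-520518744) = -49035*(-1/520518744) = 16345/173506248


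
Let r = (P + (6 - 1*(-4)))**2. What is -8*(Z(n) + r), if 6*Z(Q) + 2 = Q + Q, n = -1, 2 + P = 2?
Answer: -2384/3 ≈ -794.67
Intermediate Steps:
P = 0 (P = -2 + 2 = 0)
r = 100 (r = (0 + (6 - 1*(-4)))**2 = (0 + (6 + 4))**2 = (0 + 10)**2 = 10**2 = 100)
Z(Q) = -1/3 + Q/3 (Z(Q) = -1/3 + (Q + Q)/6 = -1/3 + (2*Q)/6 = -1/3 + Q/3)
-8*(Z(n) + r) = -8*((-1/3 + (1/3)*(-1)) + 100) = -8*((-1/3 - 1/3) + 100) = -8*(-2/3 + 100) = -8*298/3 = -2384/3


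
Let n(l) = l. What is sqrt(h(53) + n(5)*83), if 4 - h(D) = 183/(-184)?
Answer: sqrt(3554834)/92 ≈ 20.494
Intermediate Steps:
h(D) = 919/184 (h(D) = 4 - 183/(-184) = 4 - 183*(-1)/184 = 4 - 1*(-183/184) = 4 + 183/184 = 919/184)
sqrt(h(53) + n(5)*83) = sqrt(919/184 + 5*83) = sqrt(919/184 + 415) = sqrt(77279/184) = sqrt(3554834)/92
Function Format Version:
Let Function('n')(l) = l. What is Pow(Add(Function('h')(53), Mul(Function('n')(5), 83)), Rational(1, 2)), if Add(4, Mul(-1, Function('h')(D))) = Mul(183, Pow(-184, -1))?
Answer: Mul(Rational(1, 92), Pow(3554834, Rational(1, 2))) ≈ 20.494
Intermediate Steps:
Function('h')(D) = Rational(919, 184) (Function('h')(D) = Add(4, Mul(-1, Mul(183, Pow(-184, -1)))) = Add(4, Mul(-1, Mul(183, Rational(-1, 184)))) = Add(4, Mul(-1, Rational(-183, 184))) = Add(4, Rational(183, 184)) = Rational(919, 184))
Pow(Add(Function('h')(53), Mul(Function('n')(5), 83)), Rational(1, 2)) = Pow(Add(Rational(919, 184), Mul(5, 83)), Rational(1, 2)) = Pow(Add(Rational(919, 184), 415), Rational(1, 2)) = Pow(Rational(77279, 184), Rational(1, 2)) = Mul(Rational(1, 92), Pow(3554834, Rational(1, 2)))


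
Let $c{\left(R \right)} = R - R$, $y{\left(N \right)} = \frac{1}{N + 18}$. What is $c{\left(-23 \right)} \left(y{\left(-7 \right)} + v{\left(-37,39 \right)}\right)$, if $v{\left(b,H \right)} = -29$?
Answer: $0$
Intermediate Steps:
$y{\left(N \right)} = \frac{1}{18 + N}$
$c{\left(R \right)} = 0$
$c{\left(-23 \right)} \left(y{\left(-7 \right)} + v{\left(-37,39 \right)}\right) = 0 \left(\frac{1}{18 - 7} - 29\right) = 0 \left(\frac{1}{11} - 29\right) = 0 \left(- \frac{318}{11}\right) = 0$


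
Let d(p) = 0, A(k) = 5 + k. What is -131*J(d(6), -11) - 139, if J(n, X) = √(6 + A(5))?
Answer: -663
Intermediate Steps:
J(n, X) = 4 (J(n, X) = √(6 + (5 + 5)) = √(6 + 10) = √16 = 4)
-131*J(d(6), -11) - 139 = -131*4 - 139 = -524 - 139 = -663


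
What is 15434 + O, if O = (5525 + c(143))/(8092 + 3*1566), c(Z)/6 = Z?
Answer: 197407243/12790 ≈ 15435.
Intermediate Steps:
c(Z) = 6*Z
O = 6383/12790 (O = (5525 + 6*143)/(8092 + 3*1566) = (5525 + 858)/(8092 + 4698) = 6383/12790 ≈ 0.49906)
15434 + O = 15434 + 6383/12790 = 197407243/12790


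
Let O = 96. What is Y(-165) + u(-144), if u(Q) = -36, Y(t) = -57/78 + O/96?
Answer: -929/26 ≈ -35.731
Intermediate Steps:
Y(t) = 7/26 (Y(t) = -57/78 + 96/96 = -57*1/78 + 96*(1/96) = -19/26 + 1 = 7/26)
Y(-165) + u(-144) = 7/26 - 36 = -929/26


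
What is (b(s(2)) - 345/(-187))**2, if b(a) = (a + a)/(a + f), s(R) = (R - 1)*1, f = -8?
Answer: 4165681/1713481 ≈ 2.4311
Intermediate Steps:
s(R) = -1 + R (s(R) = (-1 + R)*1 = -1 + R)
b(a) = 2*a/(-8 + a) (b(a) = (a + a)/(a - 8) = (2*a)/(-8 + a) = 2*a/(-8 + a))
(b(s(2)) - 345/(-187))**2 = (2*(-1 + 2)/(-8 + (-1 + 2)) - 345/(-187))**2 = (2*1/(-8 + 1) - 345*(-1/187))**2 = (2*1/(-7) + 345/187)**2 = (2*1*(-1/7) + 345/187)**2 = (-2/7 + 345/187)**2 = (2041/1309)**2 = 4165681/1713481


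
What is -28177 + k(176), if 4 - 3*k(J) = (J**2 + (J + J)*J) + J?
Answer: -177631/3 ≈ -59210.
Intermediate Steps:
k(J) = 4/3 - J**2 - J/3 (k(J) = 4/3 - ((J**2 + (J + J)*J) + J)/3 = 4/3 - ((J**2 + (2*J)*J) + J)/3 = 4/3 - ((J**2 + 2*J**2) + J)/3 = 4/3 - (3*J**2 + J)/3 = 4/3 - (J + 3*J**2)/3 = 4/3 + (-J**2 - J/3) = 4/3 - J**2 - J/3)
-28177 + k(176) = -28177 + (4/3 - 1*176**2 - 1/3*176) = -28177 + (4/3 - 1*30976 - 176/3) = -28177 + (4/3 - 30976 - 176/3) = -28177 - 93100/3 = -177631/3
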